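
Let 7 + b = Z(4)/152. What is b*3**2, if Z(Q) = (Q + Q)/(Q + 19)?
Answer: -27522/437 ≈ -62.979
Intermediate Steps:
Z(Q) = 2*Q/(19 + Q) (Z(Q) = (2*Q)/(19 + Q) = 2*Q/(19 + Q))
b = -3058/437 (b = -7 + (2*4/(19 + 4))/152 = -7 + (2*4/23)*(1/152) = -7 + (2*4*(1/23))*(1/152) = -7 + (8/23)*(1/152) = -7 + 1/437 = -3058/437 ≈ -6.9977)
b*3**2 = -3058/437*3**2 = -3058/437*9 = -27522/437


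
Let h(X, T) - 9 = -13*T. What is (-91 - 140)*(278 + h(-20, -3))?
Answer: -75306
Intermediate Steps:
h(X, T) = 9 - 13*T
(-91 - 140)*(278 + h(-20, -3)) = (-91 - 140)*(278 + (9 - 13*(-3))) = -231*(278 + (9 + 39)) = -231*(278 + 48) = -231*326 = -75306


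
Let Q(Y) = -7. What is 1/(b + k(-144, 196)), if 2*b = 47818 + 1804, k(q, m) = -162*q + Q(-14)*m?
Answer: 1/46767 ≈ 2.1383e-5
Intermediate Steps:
k(q, m) = -162*q - 7*m
b = 24811 (b = (47818 + 1804)/2 = (1/2)*49622 = 24811)
1/(b + k(-144, 196)) = 1/(24811 + (-162*(-144) - 7*196)) = 1/(24811 + (23328 - 1372)) = 1/(24811 + 21956) = 1/46767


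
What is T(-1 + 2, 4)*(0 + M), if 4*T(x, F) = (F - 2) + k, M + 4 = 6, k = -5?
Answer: -3/2 ≈ -1.5000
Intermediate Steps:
M = 2 (M = -4 + 6 = 2)
T(x, F) = -7/4 + F/4 (T(x, F) = ((F - 2) - 5)/4 = ((-2 + F) - 5)/4 = (-7 + F)/4 = -7/4 + F/4)
T(-1 + 2, 4)*(0 + M) = (-7/4 + (¼)*4)*(0 + 2) = (-7/4 + 1)*2 = -¾*2 = -3/2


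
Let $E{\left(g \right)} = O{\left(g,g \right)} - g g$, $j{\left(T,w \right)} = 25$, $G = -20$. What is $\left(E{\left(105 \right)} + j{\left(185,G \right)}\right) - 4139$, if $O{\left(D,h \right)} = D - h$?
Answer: $-15139$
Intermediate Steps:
$E{\left(g \right)} = - g^{2}$ ($E{\left(g \right)} = \left(g - g\right) - g g = 0 - g^{2} = - g^{2}$)
$\left(E{\left(105 \right)} + j{\left(185,G \right)}\right) - 4139 = \left(- 105^{2} + 25\right) - 4139 = \left(\left(-1\right) 11025 + 25\right) - 4139 = \left(-11025 + 25\right) - 4139 = -11000 - 4139 = -15139$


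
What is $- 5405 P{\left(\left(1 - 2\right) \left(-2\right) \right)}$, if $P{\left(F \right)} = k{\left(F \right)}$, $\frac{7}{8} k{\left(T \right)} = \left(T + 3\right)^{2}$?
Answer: $- \frac{1081000}{7} \approx -1.5443 \cdot 10^{5}$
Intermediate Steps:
$k{\left(T \right)} = \frac{8 \left(3 + T\right)^{2}}{7}$ ($k{\left(T \right)} = \frac{8 \left(T + 3\right)^{2}}{7} = \frac{8 \left(3 + T\right)^{2}}{7}$)
$P{\left(F \right)} = \frac{8 \left(3 + F\right)^{2}}{7}$
$- 5405 P{\left(\left(1 - 2\right) \left(-2\right) \right)} = - 5405 \frac{8 \left(3 + \left(1 - 2\right) \left(-2\right)\right)^{2}}{7} = - 5405 \frac{8 \left(3 - -2\right)^{2}}{7} = - 5405 \frac{8 \left(3 + 2\right)^{2}}{7} = - 5405 \frac{8 \cdot 5^{2}}{7} = - 5405 \cdot \frac{8}{7} \cdot 25 = \left(-5405\right) \frac{200}{7} = - \frac{1081000}{7}$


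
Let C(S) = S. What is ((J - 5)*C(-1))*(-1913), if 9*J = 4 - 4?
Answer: -9565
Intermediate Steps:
J = 0 (J = (4 - 4)/9 = (⅑)*0 = 0)
((J - 5)*C(-1))*(-1913) = ((0 - 5)*(-1))*(-1913) = -5*(-1)*(-1913) = 5*(-1913) = -9565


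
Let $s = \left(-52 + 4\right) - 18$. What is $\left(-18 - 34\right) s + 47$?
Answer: $3479$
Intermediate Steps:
$s = -66$ ($s = -48 - 18 = -66$)
$\left(-18 - 34\right) s + 47 = \left(-18 - 34\right) \left(-66\right) + 47 = \left(-52\right) \left(-66\right) + 47 = 3432 + 47 = 3479$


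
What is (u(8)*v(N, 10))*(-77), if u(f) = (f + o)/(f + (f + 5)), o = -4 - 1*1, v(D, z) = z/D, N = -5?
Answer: 22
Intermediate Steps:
o = -5 (o = -4 - 1 = -5)
u(f) = (-5 + f)/(5 + 2*f) (u(f) = (f - 5)/(f + (f + 5)) = (-5 + f)/(f + (5 + f)) = (-5 + f)/(5 + 2*f))
(u(8)*v(N, 10))*(-77) = (((-5 + 8)/(5 + 2*8))*(10/(-5)))*(-77) = ((3/(5 + 16))*(10*(-⅕)))*(-77) = ((3/21)*(-2))*(-77) = (((1/21)*3)*(-2))*(-77) = ((⅐)*(-2))*(-77) = -2/7*(-77) = 22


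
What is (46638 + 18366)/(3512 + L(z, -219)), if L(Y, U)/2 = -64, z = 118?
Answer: 5417/282 ≈ 19.209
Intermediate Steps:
L(Y, U) = -128 (L(Y, U) = 2*(-64) = -128)
(46638 + 18366)/(3512 + L(z, -219)) = (46638 + 18366)/(3512 - 128) = 65004/3384 = 65004*(1/3384) = 5417/282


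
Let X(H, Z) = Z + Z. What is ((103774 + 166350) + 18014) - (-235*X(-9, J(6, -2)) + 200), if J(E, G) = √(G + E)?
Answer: 288878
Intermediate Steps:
J(E, G) = √(E + G)
X(H, Z) = 2*Z
((103774 + 166350) + 18014) - (-235*X(-9, J(6, -2)) + 200) = ((103774 + 166350) + 18014) - (-470*√(6 - 2) + 200) = (270124 + 18014) - (-470*√4 + 200) = 288138 - (-470*2 + 200) = 288138 - (-235*4 + 200) = 288138 - (-940 + 200) = 288138 - 1*(-740) = 288138 + 740 = 288878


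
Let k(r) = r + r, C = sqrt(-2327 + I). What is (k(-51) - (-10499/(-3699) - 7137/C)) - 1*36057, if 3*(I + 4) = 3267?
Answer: -133762640/3699 - 793*I*sqrt(138)/46 ≈ -36162.0 - 202.51*I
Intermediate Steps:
I = 1085 (I = -4 + (1/3)*3267 = -4 + 1089 = 1085)
C = 3*I*sqrt(138) (C = sqrt(-2327 + 1085) = sqrt(-1242) = 3*I*sqrt(138) ≈ 35.242*I)
k(r) = 2*r
(k(-51) - (-10499/(-3699) - 7137/C)) - 1*36057 = (2*(-51) - (-10499/(-3699) - 7137*(-I*sqrt(138)/414))) - 1*36057 = (-102 - (-10499*(-1/3699) - (-793)*I*sqrt(138)/46)) - 36057 = (-102 - (10499/3699 + 793*I*sqrt(138)/46)) - 36057 = (-102 + (-10499/3699 - 793*I*sqrt(138)/46)) - 36057 = (-387797/3699 - 793*I*sqrt(138)/46) - 36057 = -133762640/3699 - 793*I*sqrt(138)/46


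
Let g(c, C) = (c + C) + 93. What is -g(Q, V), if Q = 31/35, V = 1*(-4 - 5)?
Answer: -2971/35 ≈ -84.886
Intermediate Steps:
V = -9 (V = 1*(-9) = -9)
Q = 31/35 (Q = 31*(1/35) = 31/35 ≈ 0.88571)
g(c, C) = 93 + C + c (g(c, C) = (C + c) + 93 = 93 + C + c)
-g(Q, V) = -(93 - 9 + 31/35) = -1*2971/35 = -2971/35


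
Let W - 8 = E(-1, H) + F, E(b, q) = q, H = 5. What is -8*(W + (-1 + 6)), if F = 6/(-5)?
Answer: -672/5 ≈ -134.40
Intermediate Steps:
F = -6/5 (F = 6*(-⅕) = -6/5 ≈ -1.2000)
W = 59/5 (W = 8 + (5 - 6/5) = 8 + 19/5 = 59/5 ≈ 11.800)
-8*(W + (-1 + 6)) = -8*(59/5 + (-1 + 6)) = -8*(59/5 + 5) = -8*84/5 = -672/5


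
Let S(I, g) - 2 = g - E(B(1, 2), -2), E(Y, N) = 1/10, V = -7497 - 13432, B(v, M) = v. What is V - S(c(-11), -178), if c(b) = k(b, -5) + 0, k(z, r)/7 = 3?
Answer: -207529/10 ≈ -20753.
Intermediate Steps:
k(z, r) = 21 (k(z, r) = 7*3 = 21)
V = -20929
c(b) = 21 (c(b) = 21 + 0 = 21)
E(Y, N) = ⅒
S(I, g) = 19/10 + g (S(I, g) = 2 + (g - 1*⅒) = 2 + (g - ⅒) = 2 + (-⅒ + g) = 19/10 + g)
V - S(c(-11), -178) = -20929 - (19/10 - 178) = -20929 - 1*(-1761/10) = -20929 + 1761/10 = -207529/10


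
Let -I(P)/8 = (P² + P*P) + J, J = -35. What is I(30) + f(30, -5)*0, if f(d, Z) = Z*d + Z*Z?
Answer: -14120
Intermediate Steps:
I(P) = 280 - 16*P² (I(P) = -8*((P² + P*P) - 35) = -8*((P² + P²) - 35) = -8*(2*P² - 35) = -8*(-35 + 2*P²) = 280 - 16*P²)
f(d, Z) = Z² + Z*d (f(d, Z) = Z*d + Z² = Z² + Z*d)
I(30) + f(30, -5)*0 = (280 - 16*30²) - 5*(-5 + 30)*0 = (280 - 16*900) - 5*25*0 = (280 - 14400) - 125*0 = -14120 + 0 = -14120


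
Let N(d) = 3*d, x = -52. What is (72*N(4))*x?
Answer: -44928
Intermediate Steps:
(72*N(4))*x = (72*(3*4))*(-52) = (72*12)*(-52) = 864*(-52) = -44928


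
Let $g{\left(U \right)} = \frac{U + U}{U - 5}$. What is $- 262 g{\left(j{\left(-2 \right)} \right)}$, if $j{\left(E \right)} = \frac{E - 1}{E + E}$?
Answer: $\frac{1572}{17} \approx 92.471$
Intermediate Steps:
$j{\left(E \right)} = \frac{-1 + E}{2 E}$
$g{\left(U \right)} = \frac{2 U}{-5 + U}$
$- 262 g{\left(j{\left(-2 \right)} \right)} = - 262 \frac{2 \frac{-1 - 2}{2 \left(-2\right)}}{-5 + \frac{-1 - 2}{2 \left(-2\right)}} = - 262 \frac{2 \cdot \frac{1}{2} \left(- \frac{1}{2}\right) \left(-3\right)}{-5 + \frac{1}{2} \left(- \frac{1}{2}\right) \left(-3\right)} = - 262 \cdot 2 \cdot \frac{3}{4} \frac{1}{-5 + \frac{3}{4}} = - 262 \cdot 2 \cdot \frac{3}{4} \frac{1}{- \frac{17}{4}} = - 262 \cdot 2 \cdot \frac{3}{4} \left(- \frac{4}{17}\right) = \left(-262\right) \left(- \frac{6}{17}\right) = \frac{1572}{17}$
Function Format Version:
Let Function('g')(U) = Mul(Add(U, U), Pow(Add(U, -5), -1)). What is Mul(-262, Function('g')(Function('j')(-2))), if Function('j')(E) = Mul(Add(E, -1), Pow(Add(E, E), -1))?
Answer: Rational(1572, 17) ≈ 92.471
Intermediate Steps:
Function('j')(E) = Mul(Rational(1, 2), Pow(E, -1), Add(-1, E)) (Function('j')(E) = Mul(Add(-1, E), Pow(Mul(2, E), -1)) = Mul(Add(-1, E), Mul(Rational(1, 2), Pow(E, -1))) = Mul(Rational(1, 2), Pow(E, -1), Add(-1, E)))
Function('g')(U) = Mul(2, U, Pow(Add(-5, U), -1)) (Function('g')(U) = Mul(Mul(2, U), Pow(Add(-5, U), -1)) = Mul(2, U, Pow(Add(-5, U), -1)))
Mul(-262, Function('g')(Function('j')(-2))) = Mul(-262, Mul(2, Mul(Rational(1, 2), Pow(-2, -1), Add(-1, -2)), Pow(Add(-5, Mul(Rational(1, 2), Pow(-2, -1), Add(-1, -2))), -1))) = Mul(-262, Mul(2, Mul(Rational(1, 2), Rational(-1, 2), -3), Pow(Add(-5, Mul(Rational(1, 2), Rational(-1, 2), -3)), -1))) = Mul(-262, Mul(2, Rational(3, 4), Pow(Add(-5, Rational(3, 4)), -1))) = Mul(-262, Mul(2, Rational(3, 4), Pow(Rational(-17, 4), -1))) = Mul(-262, Mul(2, Rational(3, 4), Rational(-4, 17))) = Mul(-262, Rational(-6, 17)) = Rational(1572, 17)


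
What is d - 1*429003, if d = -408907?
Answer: -837910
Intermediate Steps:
d - 1*429003 = -408907 - 1*429003 = -408907 - 429003 = -837910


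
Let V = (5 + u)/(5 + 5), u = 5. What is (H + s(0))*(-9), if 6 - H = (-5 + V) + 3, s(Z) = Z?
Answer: -63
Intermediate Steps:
V = 1 (V = (5 + 5)/(5 + 5) = 10/10 = 10*(⅒) = 1)
H = 7 (H = 6 - ((-5 + 1) + 3) = 6 - (-4 + 3) = 6 - 1*(-1) = 6 + 1 = 7)
(H + s(0))*(-9) = (7 + 0)*(-9) = 7*(-9) = -63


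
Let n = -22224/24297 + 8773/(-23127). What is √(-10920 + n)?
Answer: I*√2267194573126661451/14408121 ≈ 104.51*I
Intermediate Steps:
n = -18644411/14408121 (n = -22224*1/24297 + 8773*(-1/23127) = -7408/8099 - 8773/23127 = -18644411/14408121 ≈ -1.2940)
√(-10920 + n) = √(-10920 - 18644411/14408121) = √(-157355325731/14408121) = I*√2267194573126661451/14408121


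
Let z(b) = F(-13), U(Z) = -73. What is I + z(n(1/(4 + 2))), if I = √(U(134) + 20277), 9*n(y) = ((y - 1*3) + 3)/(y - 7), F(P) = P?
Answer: -13 + 2*√5051 ≈ 129.14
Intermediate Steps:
n(y) = y/(9*(-7 + y)) (n(y) = (((y - 1*3) + 3)/(y - 7))/9 = (((y - 3) + 3)/(-7 + y))/9 = (((-3 + y) + 3)/(-7 + y))/9 = (y/(-7 + y))/9 = y/(9*(-7 + y)))
z(b) = -13
I = 2*√5051 (I = √(-73 + 20277) = √20204 = 2*√5051 ≈ 142.14)
I + z(n(1/(4 + 2))) = 2*√5051 - 13 = -13 + 2*√5051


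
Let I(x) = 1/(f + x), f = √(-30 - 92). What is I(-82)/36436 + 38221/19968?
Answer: 132414962775/69178264064 - I*√122/249440856 ≈ 1.9141 - 4.428e-8*I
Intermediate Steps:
f = I*√122 (f = √(-122) = I*√122 ≈ 11.045*I)
I(x) = 1/(x + I*√122) (I(x) = 1/(I*√122 + x) = 1/(x + I*√122))
I(-82)/36436 + 38221/19968 = 1/(-82 + I*√122*36436) + 38221/19968 = (1/36436)/(-82 + I*√122) + 38221*(1/19968) = 1/(36436*(-82 + I*√122)) + 38221/19968 = 38221/19968 + 1/(36436*(-82 + I*√122))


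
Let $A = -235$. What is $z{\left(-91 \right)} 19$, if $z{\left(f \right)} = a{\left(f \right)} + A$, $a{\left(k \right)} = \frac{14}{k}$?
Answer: $- \frac{58083}{13} \approx -4467.9$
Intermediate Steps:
$z{\left(f \right)} = -235 + \frac{14}{f}$ ($z{\left(f \right)} = \frac{14}{f} - 235 = -235 + \frac{14}{f}$)
$z{\left(-91 \right)} 19 = \left(-235 + \frac{14}{-91}\right) 19 = \left(-235 + 14 \left(- \frac{1}{91}\right)\right) 19 = \left(-235 - \frac{2}{13}\right) 19 = \left(- \frac{3057}{13}\right) 19 = - \frac{58083}{13}$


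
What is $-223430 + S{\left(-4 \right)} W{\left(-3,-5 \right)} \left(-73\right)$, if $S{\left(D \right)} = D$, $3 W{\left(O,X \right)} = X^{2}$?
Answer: $- \frac{662990}{3} \approx -2.21 \cdot 10^{5}$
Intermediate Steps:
$W{\left(O,X \right)} = \frac{X^{2}}{3}$
$-223430 + S{\left(-4 \right)} W{\left(-3,-5 \right)} \left(-73\right) = -223430 + - 4 \frac{\left(-5\right)^{2}}{3} \left(-73\right) = -223430 + - 4 \cdot \frac{1}{3} \cdot 25 \left(-73\right) = -223430 + \left(-4\right) \frac{25}{3} \left(-73\right) = -223430 - - \frac{7300}{3} = -223430 + \frac{7300}{3} = - \frac{662990}{3}$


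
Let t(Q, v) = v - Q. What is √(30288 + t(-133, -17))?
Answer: 2*√7601 ≈ 174.37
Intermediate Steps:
√(30288 + t(-133, -17)) = √(30288 + (-17 - 1*(-133))) = √(30288 + (-17 + 133)) = √(30288 + 116) = √30404 = 2*√7601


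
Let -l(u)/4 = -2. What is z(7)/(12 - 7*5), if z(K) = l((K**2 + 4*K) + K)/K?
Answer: -8/161 ≈ -0.049689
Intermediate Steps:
l(u) = 8 (l(u) = -4*(-2) = 8)
z(K) = 8/K
z(7)/(12 - 7*5) = (8/7)/(12 - 7*5) = (8*(1/7))/(12 - 35) = (8/7)/(-23) = (8/7)*(-1/23) = -8/161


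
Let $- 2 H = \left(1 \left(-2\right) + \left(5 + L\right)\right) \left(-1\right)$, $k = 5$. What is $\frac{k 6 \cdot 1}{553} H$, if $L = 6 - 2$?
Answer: $\frac{15}{79} \approx 0.18987$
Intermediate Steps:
$L = 4$ ($L = 6 - 2 = 4$)
$H = \frac{7}{2}$ ($H = - \frac{\left(1 \left(-2\right) + \left(5 + 4\right)\right) \left(-1\right)}{2} = - \frac{\left(-2 + 9\right) \left(-1\right)}{2} = - \frac{7 \left(-1\right)}{2} = \left(- \frac{1}{2}\right) \left(-7\right) = \frac{7}{2} \approx 3.5$)
$\frac{k 6 \cdot 1}{553} H = \frac{5 \cdot 6 \cdot 1}{553} \cdot \frac{7}{2} = 30 \cdot 1 \cdot \frac{1}{553} \cdot \frac{7}{2} = 30 \cdot \frac{1}{553} \cdot \frac{7}{2} = \frac{30}{553} \cdot \frac{7}{2} = \frac{15}{79}$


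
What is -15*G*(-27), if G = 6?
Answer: 2430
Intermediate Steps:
-15*G*(-27) = -15*6*(-27) = -90*(-27) = 2430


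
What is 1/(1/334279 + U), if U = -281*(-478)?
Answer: 334279/44899686723 ≈ 7.4450e-6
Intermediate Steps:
U = 134318
1/(1/334279 + U) = 1/(1/334279 + 134318) = 1/(44899686723/334279) = 334279/44899686723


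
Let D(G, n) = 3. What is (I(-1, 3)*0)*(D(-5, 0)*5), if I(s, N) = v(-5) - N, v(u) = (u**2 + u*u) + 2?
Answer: 0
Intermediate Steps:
v(u) = 2 + 2*u**2 (v(u) = (u**2 + u**2) + 2 = 2*u**2 + 2 = 2 + 2*u**2)
I(s, N) = 52 - N (I(s, N) = (2 + 2*(-5)**2) - N = (2 + 2*25) - N = (2 + 50) - N = 52 - N)
(I(-1, 3)*0)*(D(-5, 0)*5) = ((52 - 1*3)*0)*(3*5) = ((52 - 3)*0)*15 = (49*0)*15 = 0*15 = 0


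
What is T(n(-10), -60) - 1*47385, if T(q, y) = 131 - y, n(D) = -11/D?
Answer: -47194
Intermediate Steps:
T(n(-10), -60) - 1*47385 = (131 - 1*(-60)) - 1*47385 = (131 + 60) - 47385 = 191 - 47385 = -47194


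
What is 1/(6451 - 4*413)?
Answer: 1/4799 ≈ 0.00020838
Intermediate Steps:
1/(6451 - 4*413) = 1/(6451 - 1652) = 1/4799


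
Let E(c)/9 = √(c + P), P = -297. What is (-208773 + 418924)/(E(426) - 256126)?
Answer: -53825135026/65600517427 - 1891359*√129/65600517427 ≈ -0.82083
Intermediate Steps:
E(c) = 9*√(-297 + c) (E(c) = 9*√(c - 297) = 9*√(-297 + c))
(-208773 + 418924)/(E(426) - 256126) = (-208773 + 418924)/(9*√(-297 + 426) - 256126) = 210151/(9*√129 - 256126) = 210151/(-256126 + 9*√129)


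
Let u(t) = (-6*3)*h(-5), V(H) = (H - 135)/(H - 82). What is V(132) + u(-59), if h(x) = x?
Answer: 4497/50 ≈ 89.940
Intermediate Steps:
V(H) = (-135 + H)/(-82 + H)
u(t) = 90 (u(t) = -6*3*(-5) = -18*(-5) = 90)
V(132) + u(-59) = (-135 + 132)/(-82 + 132) + 90 = -3/50 + 90 = 4497/50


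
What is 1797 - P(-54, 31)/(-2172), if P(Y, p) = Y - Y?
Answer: 1797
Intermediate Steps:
P(Y, p) = 0
1797 - P(-54, 31)/(-2172) = 1797 - 0/(-2172) = 1797 - 0*(-1)/2172 = 1797 - 1*0 = 1797 + 0 = 1797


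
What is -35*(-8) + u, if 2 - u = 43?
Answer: 239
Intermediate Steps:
u = -41 (u = 2 - 1*43 = 2 - 43 = -41)
-35*(-8) + u = -35*(-8) - 41 = -7*(-40) - 41 = 280 - 41 = 239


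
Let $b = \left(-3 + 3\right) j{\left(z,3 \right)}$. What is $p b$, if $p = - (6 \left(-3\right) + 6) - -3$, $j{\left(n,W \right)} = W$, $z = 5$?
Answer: $0$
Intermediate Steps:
$b = 0$ ($b = \left(-3 + 3\right) 3 = 0 \cdot 3 = 0$)
$p = 15$ ($p = - (-18 + 6) + 3 = \left(-1\right) \left(-12\right) + 3 = 12 + 3 = 15$)
$p b = 15 \cdot 0 = 0$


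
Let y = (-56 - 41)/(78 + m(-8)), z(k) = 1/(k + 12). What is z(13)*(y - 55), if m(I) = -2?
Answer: -4277/1900 ≈ -2.2511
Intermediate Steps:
z(k) = 1/(12 + k)
y = -97/76 (y = (-56 - 41)/(78 - 2) = -97/76 ≈ -1.2763)
z(13)*(y - 55) = (-97/76 - 55)/(12 + 13) = -4277/76/25 = (1/25)*(-4277/76) = -4277/1900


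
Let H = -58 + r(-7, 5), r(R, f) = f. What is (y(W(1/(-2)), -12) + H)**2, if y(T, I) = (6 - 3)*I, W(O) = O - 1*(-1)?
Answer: 7921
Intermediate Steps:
W(O) = 1 + O (W(O) = O + 1 = 1 + O)
y(T, I) = 3*I
H = -53 (H = -58 + 5 = -53)
(y(W(1/(-2)), -12) + H)**2 = (3*(-12) - 53)**2 = (-36 - 53)**2 = (-89)**2 = 7921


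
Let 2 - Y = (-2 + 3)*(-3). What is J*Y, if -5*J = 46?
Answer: -46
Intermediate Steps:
J = -46/5 (J = -⅕*46 = -46/5 ≈ -9.2000)
Y = 5 (Y = 2 - (-2 + 3)*(-3) = 2 - (-3) = 2 - 1*(-3) = 2 + 3 = 5)
J*Y = -46/5*5 = -46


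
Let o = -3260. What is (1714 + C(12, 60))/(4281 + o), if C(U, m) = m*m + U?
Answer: 5326/1021 ≈ 5.2165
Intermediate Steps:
C(U, m) = U + m² (C(U, m) = m² + U = U + m²)
(1714 + C(12, 60))/(4281 + o) = (1714 + (12 + 60²))/(4281 - 3260) = (1714 + (12 + 3600))/1021 = (1714 + 3612)*(1/1021) = 5326*(1/1021) = 5326/1021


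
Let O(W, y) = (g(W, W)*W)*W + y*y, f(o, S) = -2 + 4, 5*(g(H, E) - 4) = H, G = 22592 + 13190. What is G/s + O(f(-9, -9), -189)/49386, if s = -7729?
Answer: -7454531063/1908521970 ≈ -3.9059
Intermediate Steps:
G = 35782
g(H, E) = 4 + H/5
f(o, S) = 2
O(W, y) = y² + W²*(4 + W/5) (O(W, y) = ((4 + W/5)*W)*W + y*y = (W*(4 + W/5))*W + y² = W²*(4 + W/5) + y² = y² + W²*(4 + W/5))
G/s + O(f(-9, -9), -189)/49386 = 35782/(-7729) + ((-189)² + (⅕)*2²*(20 + 2))/49386 = 35782*(-1/7729) + (35721 + (⅕)*4*22)*(1/49386) = -35782/7729 + (35721 + 88/5)*(1/49386) = -35782/7729 + (178693/5)*(1/49386) = -35782/7729 + 178693/246930 = -7454531063/1908521970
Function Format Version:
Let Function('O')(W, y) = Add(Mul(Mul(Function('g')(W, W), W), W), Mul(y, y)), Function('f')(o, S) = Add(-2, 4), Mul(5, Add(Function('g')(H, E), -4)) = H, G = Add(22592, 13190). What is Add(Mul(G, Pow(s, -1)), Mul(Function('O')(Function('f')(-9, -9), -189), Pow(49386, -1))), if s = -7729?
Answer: Rational(-7454531063, 1908521970) ≈ -3.9059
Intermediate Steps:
G = 35782
Function('g')(H, E) = Add(4, Mul(Rational(1, 5), H))
Function('f')(o, S) = 2
Function('O')(W, y) = Add(Pow(y, 2), Mul(Pow(W, 2), Add(4, Mul(Rational(1, 5), W)))) (Function('O')(W, y) = Add(Mul(Mul(Add(4, Mul(Rational(1, 5), W)), W), W), Mul(y, y)) = Add(Mul(Mul(W, Add(4, Mul(Rational(1, 5), W))), W), Pow(y, 2)) = Add(Mul(Pow(W, 2), Add(4, Mul(Rational(1, 5), W))), Pow(y, 2)) = Add(Pow(y, 2), Mul(Pow(W, 2), Add(4, Mul(Rational(1, 5), W)))))
Add(Mul(G, Pow(s, -1)), Mul(Function('O')(Function('f')(-9, -9), -189), Pow(49386, -1))) = Add(Mul(35782, Pow(-7729, -1)), Mul(Add(Pow(-189, 2), Mul(Rational(1, 5), Pow(2, 2), Add(20, 2))), Pow(49386, -1))) = Add(Mul(35782, Rational(-1, 7729)), Mul(Add(35721, Mul(Rational(1, 5), 4, 22)), Rational(1, 49386))) = Add(Rational(-35782, 7729), Mul(Add(35721, Rational(88, 5)), Rational(1, 49386))) = Add(Rational(-35782, 7729), Mul(Rational(178693, 5), Rational(1, 49386))) = Add(Rational(-35782, 7729), Rational(178693, 246930)) = Rational(-7454531063, 1908521970)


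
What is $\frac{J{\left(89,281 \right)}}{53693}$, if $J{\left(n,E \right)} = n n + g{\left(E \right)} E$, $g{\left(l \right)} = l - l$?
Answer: $\frac{7921}{53693} \approx 0.14752$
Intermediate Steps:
$g{\left(l \right)} = 0$
$J{\left(n,E \right)} = n^{2}$ ($J{\left(n,E \right)} = n n + 0 E = n^{2} + 0 = n^{2}$)
$\frac{J{\left(89,281 \right)}}{53693} = \frac{89^{2}}{53693} = 7921 \cdot \frac{1}{53693} = \frac{7921}{53693}$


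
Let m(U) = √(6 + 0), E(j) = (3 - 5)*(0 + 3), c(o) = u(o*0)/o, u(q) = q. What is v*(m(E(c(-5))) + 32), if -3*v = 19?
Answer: -608/3 - 19*√6/3 ≈ -218.18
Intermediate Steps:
v = -19/3 (v = -⅓*19 = -19/3 ≈ -6.3333)
c(o) = 0 (c(o) = (o*0)/o = 0/o = 0)
E(j) = -6 (E(j) = -2*3 = -6)
m(U) = √6
v*(m(E(c(-5))) + 32) = -19*(√6 + 32)/3 = -19*(32 + √6)/3 = -608/3 - 19*√6/3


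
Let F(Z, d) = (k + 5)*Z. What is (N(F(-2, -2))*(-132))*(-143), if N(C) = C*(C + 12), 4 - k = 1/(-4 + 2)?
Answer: 2510508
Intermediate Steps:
k = 9/2 (k = 4 - 1/(-4 + 2) = 4 - 1/(-2) = 4 - 1*(-1/2) = 4 + 1/2 = 9/2 ≈ 4.5000)
F(Z, d) = 19*Z/2 (F(Z, d) = (9/2 + 5)*Z = 19*Z/2)
N(C) = C*(12 + C)
(N(F(-2, -2))*(-132))*(-143) = ((((19/2)*(-2))*(12 + (19/2)*(-2)))*(-132))*(-143) = (-19*(12 - 19)*(-132))*(-143) = (-19*(-7)*(-132))*(-143) = (133*(-132))*(-143) = -17556*(-143) = 2510508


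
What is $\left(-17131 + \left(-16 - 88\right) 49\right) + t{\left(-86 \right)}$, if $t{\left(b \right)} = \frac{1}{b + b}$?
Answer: $- \frac{3823045}{172} \approx -22227.0$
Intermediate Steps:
$t{\left(b \right)} = \frac{1}{2 b}$
$\left(-17131 + \left(-16 - 88\right) 49\right) + t{\left(-86 \right)} = \left(-17131 + \left(-16 - 88\right) 49\right) + \frac{1}{2 \left(-86\right)} = \left(-17131 - 5096\right) + \frac{1}{2} \left(- \frac{1}{86}\right) = \left(-17131 - 5096\right) - \frac{1}{172} = -22227 - \frac{1}{172} = - \frac{3823045}{172}$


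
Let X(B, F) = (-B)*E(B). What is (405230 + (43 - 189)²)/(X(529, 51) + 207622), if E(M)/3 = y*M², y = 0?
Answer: 213273/103811 ≈ 2.0544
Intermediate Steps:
E(M) = 0 (E(M) = 3*(0*M²) = 3*0 = 0)
X(B, F) = 0 (X(B, F) = -B*0 = 0)
(405230 + (43 - 189)²)/(X(529, 51) + 207622) = (405230 + (43 - 189)²)/(0 + 207622) = (405230 + (-146)²)/207622 = (405230 + 21316)*(1/207622) = 426546*(1/207622) = 213273/103811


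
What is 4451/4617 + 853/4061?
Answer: 22013812/18749637 ≈ 1.1741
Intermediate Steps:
4451/4617 + 853/4061 = 22013812/18749637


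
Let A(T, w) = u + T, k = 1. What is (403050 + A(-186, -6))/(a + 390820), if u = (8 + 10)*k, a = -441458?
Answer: -201441/25319 ≈ -7.9561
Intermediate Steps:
u = 18 (u = (8 + 10)*1 = 18*1 = 18)
A(T, w) = 18 + T
(403050 + A(-186, -6))/(a + 390820) = (403050 + (18 - 186))/(-441458 + 390820) = (403050 - 168)/(-50638) = 402882*(-1/50638) = -201441/25319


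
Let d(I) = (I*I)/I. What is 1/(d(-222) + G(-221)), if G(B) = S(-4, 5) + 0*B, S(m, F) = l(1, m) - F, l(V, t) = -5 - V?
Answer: -1/233 ≈ -0.0042918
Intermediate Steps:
d(I) = I (d(I) = I**2/I = I)
S(m, F) = -6 - F (S(m, F) = (-5 - 1*1) - F = (-5 - 1) - F = -6 - F)
G(B) = -11 (G(B) = (-6 - 1*5) + 0*B = (-6 - 5) + 0 = -11 + 0 = -11)
1/(d(-222) + G(-221)) = 1/(-222 - 11) = 1/(-233) = -1/233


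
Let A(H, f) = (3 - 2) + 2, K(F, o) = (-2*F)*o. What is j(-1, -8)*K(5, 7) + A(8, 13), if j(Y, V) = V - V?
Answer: 3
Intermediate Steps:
j(Y, V) = 0
K(F, o) = -2*F*o
A(H, f) = 3 (A(H, f) = 1 + 2 = 3)
j(-1, -8)*K(5, 7) + A(8, 13) = 0*(-2*5*7) + 3 = 0*(-70) + 3 = 0 + 3 = 3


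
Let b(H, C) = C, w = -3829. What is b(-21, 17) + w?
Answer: -3812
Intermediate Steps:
b(-21, 17) + w = 17 - 3829 = -3812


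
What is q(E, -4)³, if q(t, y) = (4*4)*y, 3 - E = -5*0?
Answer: -262144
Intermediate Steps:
E = 3 (E = 3 - (-5)*0 = 3 - 1*0 = 3 + 0 = 3)
q(t, y) = 16*y
q(E, -4)³ = (16*(-4))³ = (-64)³ = -262144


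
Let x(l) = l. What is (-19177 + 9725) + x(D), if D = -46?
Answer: -9498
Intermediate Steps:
(-19177 + 9725) + x(D) = (-19177 + 9725) - 46 = -9452 - 46 = -9498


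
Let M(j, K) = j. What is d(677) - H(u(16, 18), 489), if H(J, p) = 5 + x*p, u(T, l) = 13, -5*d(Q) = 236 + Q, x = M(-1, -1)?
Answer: 1507/5 ≈ 301.40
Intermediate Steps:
x = -1
d(Q) = -236/5 - Q/5 (d(Q) = -(236 + Q)/5 = -236/5 - Q/5)
H(J, p) = 5 - p
d(677) - H(u(16, 18), 489) = (-236/5 - ⅕*677) - (5 - 1*489) = (-236/5 - 677/5) - (5 - 489) = -913/5 - 1*(-484) = -913/5 + 484 = 1507/5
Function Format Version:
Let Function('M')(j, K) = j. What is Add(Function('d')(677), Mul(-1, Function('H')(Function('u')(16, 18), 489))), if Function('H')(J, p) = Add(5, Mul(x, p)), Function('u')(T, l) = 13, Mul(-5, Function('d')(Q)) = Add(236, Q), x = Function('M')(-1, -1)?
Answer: Rational(1507, 5) ≈ 301.40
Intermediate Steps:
x = -1
Function('d')(Q) = Add(Rational(-236, 5), Mul(Rational(-1, 5), Q)) (Function('d')(Q) = Mul(Rational(-1, 5), Add(236, Q)) = Add(Rational(-236, 5), Mul(Rational(-1, 5), Q)))
Function('H')(J, p) = Add(5, Mul(-1, p))
Add(Function('d')(677), Mul(-1, Function('H')(Function('u')(16, 18), 489))) = Add(Add(Rational(-236, 5), Mul(Rational(-1, 5), 677)), Mul(-1, Add(5, Mul(-1, 489)))) = Add(Add(Rational(-236, 5), Rational(-677, 5)), Mul(-1, Add(5, -489))) = Add(Rational(-913, 5), Mul(-1, -484)) = Add(Rational(-913, 5), 484) = Rational(1507, 5)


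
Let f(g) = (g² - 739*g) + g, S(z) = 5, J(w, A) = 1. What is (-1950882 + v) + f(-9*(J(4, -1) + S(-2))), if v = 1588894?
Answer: -319220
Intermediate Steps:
f(g) = g² - 738*g
(-1950882 + v) + f(-9*(J(4, -1) + S(-2))) = (-1950882 + 1588894) + (-9*(1 + 5))*(-738 - 9*(1 + 5)) = -361988 + (-9*6)*(-738 - 9*6) = -361988 - 54*(-738 - 54) = -361988 - 54*(-792) = -361988 + 42768 = -319220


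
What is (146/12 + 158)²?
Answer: 1042441/36 ≈ 28957.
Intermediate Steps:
(146/12 + 158)² = (146*(1/12) + 158)² = (73/6 + 158)² = (1021/6)² = 1042441/36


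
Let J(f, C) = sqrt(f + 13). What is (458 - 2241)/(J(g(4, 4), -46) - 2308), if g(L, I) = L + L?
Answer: 4115164/5326843 + 1783*sqrt(21)/5326843 ≈ 0.77407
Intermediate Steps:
g(L, I) = 2*L
J(f, C) = sqrt(13 + f)
(458 - 2241)/(J(g(4, 4), -46) - 2308) = (458 - 2241)/(sqrt(13 + 2*4) - 2308) = -1783/(sqrt(13 + 8) - 2308) = -1783/(sqrt(21) - 2308) = -1783/(-2308 + sqrt(21))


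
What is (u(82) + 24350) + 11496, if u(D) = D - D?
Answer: 35846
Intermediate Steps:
u(D) = 0
(u(82) + 24350) + 11496 = (0 + 24350) + 11496 = 24350 + 11496 = 35846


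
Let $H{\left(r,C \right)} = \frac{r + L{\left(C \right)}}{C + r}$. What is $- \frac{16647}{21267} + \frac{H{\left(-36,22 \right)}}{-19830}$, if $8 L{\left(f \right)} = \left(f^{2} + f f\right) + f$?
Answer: $- \frac{2053188427}{2624064240} \approx -0.78245$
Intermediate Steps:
$L{\left(f \right)} = \frac{f^{2}}{4} + \frac{f}{8}$ ($L{\left(f \right)} = \frac{\left(f^{2} + f f\right) + f}{8} = \frac{\left(f^{2} + f^{2}\right) + f}{8} = \frac{2 f^{2} + f}{8} = \frac{f + 2 f^{2}}{8} = \frac{f^{2}}{4} + \frac{f}{8}$)
$H{\left(r,C \right)} = \frac{r + \frac{C \left(1 + 2 C\right)}{8}}{C + r}$
$- \frac{16647}{21267} + \frac{H{\left(-36,22 \right)}}{-19830} = - \frac{16647}{21267} + \frac{\frac{1}{22 - 36} \left(-36 + \frac{1}{8} \cdot 22 \left(1 + 2 \cdot 22\right)\right)}{-19830} = \left(-16647\right) \frac{1}{21267} + \frac{-36 + \frac{1}{8} \cdot 22 \left(1 + 44\right)}{-14} \left(- \frac{1}{19830}\right) = - \frac{5549}{7089} + - \frac{-36 + \frac{1}{8} \cdot 22 \cdot 45}{14} \left(- \frac{1}{19830}\right) = - \frac{5549}{7089} + - \frac{-36 + \frac{495}{4}}{14} \left(- \frac{1}{19830}\right) = - \frac{5549}{7089} + \left(- \frac{1}{14}\right) \frac{351}{4} \left(- \frac{1}{19830}\right) = - \frac{5549}{7089} - - \frac{117}{370160} = - \frac{5549}{7089} + \frac{117}{370160} = - \frac{2053188427}{2624064240}$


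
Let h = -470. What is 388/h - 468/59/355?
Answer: -834662/984415 ≈ -0.84788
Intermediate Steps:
388/h - 468/59/355 = 388/(-470) - 468/59/355 = 388*(-1/470) - 468*1/59*(1/355) = -194/235 - 468/59*1/355 = -194/235 - 468/20945 = -834662/984415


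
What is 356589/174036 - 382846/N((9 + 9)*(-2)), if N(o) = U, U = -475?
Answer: 22266122077/27555700 ≈ 808.04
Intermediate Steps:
N(o) = -475
356589/174036 - 382846/N((9 + 9)*(-2)) = 356589/174036 - 382846/(-475) = 356589*(1/174036) - 382846*(-1/475) = 118863/58012 + 382846/475 = 22266122077/27555700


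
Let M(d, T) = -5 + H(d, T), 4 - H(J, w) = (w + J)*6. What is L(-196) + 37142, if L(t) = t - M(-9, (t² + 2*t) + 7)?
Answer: 265079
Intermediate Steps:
H(J, w) = 4 - 6*J - 6*w (H(J, w) = 4 - (w + J)*6 = 4 - (J + w)*6 = 4 - (6*J + 6*w) = 4 + (-6*J - 6*w) = 4 - 6*J - 6*w)
M(d, T) = -1 - 6*T - 6*d (M(d, T) = -5 + (4 - 6*d - 6*T) = -5 + (4 - 6*T - 6*d) = -1 - 6*T - 6*d)
L(t) = -11 + 6*t² + 13*t (L(t) = t - (-1 - 6*((t² + 2*t) + 7) - 6*(-9)) = t - (-1 - 6*(7 + t² + 2*t) + 54) = t - (-1 + (-42 - 12*t - 6*t²) + 54) = t - (11 - 12*t - 6*t²) = t + (-11 + 6*t² + 12*t) = -11 + 6*t² + 13*t)
L(-196) + 37142 = (-11 + 6*(-196)² + 13*(-196)) + 37142 = (-11 + 6*38416 - 2548) + 37142 = (-11 + 230496 - 2548) + 37142 = 227937 + 37142 = 265079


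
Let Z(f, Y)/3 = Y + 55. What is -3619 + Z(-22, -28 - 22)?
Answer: -3604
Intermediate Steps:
Z(f, Y) = 165 + 3*Y (Z(f, Y) = 3*(Y + 55) = 3*(55 + Y) = 165 + 3*Y)
-3619 + Z(-22, -28 - 22) = -3619 + (165 + 3*(-28 - 22)) = -3619 + (165 + 3*(-50)) = -3619 + (165 - 150) = -3619 + 15 = -3604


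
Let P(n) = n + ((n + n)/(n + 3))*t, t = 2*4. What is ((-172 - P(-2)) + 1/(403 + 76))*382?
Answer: -25250582/479 ≈ -52715.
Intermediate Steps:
t = 8
P(n) = n + 16*n/(3 + n) (P(n) = n + ((n + n)/(n + 3))*8 = n + ((2*n)/(3 + n))*8 = n + (2*n/(3 + n))*8 = n + 16*n/(3 + n))
((-172 - P(-2)) + 1/(403 + 76))*382 = ((-172 - (-2)*(19 - 2)/(3 - 2)) + 1/(403 + 76))*382 = ((-172 - (-2)*17/1) + 1/479)*382 = ((-172 - (-2)*17) + 1/479)*382 = ((-172 - 1*(-34)) + 1/479)*382 = ((-172 + 34) + 1/479)*382 = (-138 + 1/479)*382 = -66101/479*382 = -25250582/479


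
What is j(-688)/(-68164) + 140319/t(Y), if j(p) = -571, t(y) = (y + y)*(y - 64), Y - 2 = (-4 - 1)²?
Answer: -177103027/2522068 ≈ -70.221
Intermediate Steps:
Y = 27 (Y = 2 + (-4 - 1)² = 2 + (-5)² = 2 + 25 = 27)
t(y) = 2*y*(-64 + y) (t(y) = (2*y)*(-64 + y) = 2*y*(-64 + y))
j(-688)/(-68164) + 140319/t(Y) = -571/(-68164) + 140319/((2*27*(-64 + 27))) = -571*(-1/68164) + 140319/((2*27*(-37))) = 571/68164 + 140319/(-1998) = 571/68164 + 140319*(-1/1998) = 571/68164 - 5197/74 = -177103027/2522068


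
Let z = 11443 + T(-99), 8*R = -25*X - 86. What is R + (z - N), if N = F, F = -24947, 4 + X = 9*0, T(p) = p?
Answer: 145171/4 ≈ 36293.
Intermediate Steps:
X = -4 (X = -4 + 9*0 = -4 + 0 = -4)
R = 7/4 (R = (-25*(-4) - 86)/8 = (100 - 86)/8 = (1/8)*14 = 7/4 ≈ 1.7500)
N = -24947
z = 11344 (z = 11443 - 99 = 11344)
R + (z - N) = 7/4 + (11344 - 1*(-24947)) = 7/4 + (11344 + 24947) = 7/4 + 36291 = 145171/4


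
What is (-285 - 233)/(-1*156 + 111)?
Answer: 518/45 ≈ 11.511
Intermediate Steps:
(-285 - 233)/(-1*156 + 111) = -518/(-156 + 111) = -518/(-45) = -518*(-1/45) = 518/45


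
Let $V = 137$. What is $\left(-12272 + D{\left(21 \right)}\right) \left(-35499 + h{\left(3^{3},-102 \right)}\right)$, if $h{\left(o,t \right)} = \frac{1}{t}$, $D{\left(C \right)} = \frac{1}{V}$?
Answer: $\frac{2029227838479}{4658} \approx 4.3564 \cdot 10^{8}$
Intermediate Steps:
$D{\left(C \right)} = \frac{1}{137}$
$\left(-12272 + D{\left(21 \right)}\right) \left(-35499 + h{\left(3^{3},-102 \right)}\right) = \left(-12272 + \frac{1}{137}\right) \left(-35499 + \frac{1}{-102}\right) = - \frac{1681263 \left(-35499 - \frac{1}{102}\right)}{137} = \left(- \frac{1681263}{137}\right) \left(- \frac{3620899}{102}\right) = \frac{2029227838479}{4658}$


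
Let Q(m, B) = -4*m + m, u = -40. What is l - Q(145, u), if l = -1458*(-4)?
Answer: 6267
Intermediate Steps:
Q(m, B) = -3*m
l = 5832
l - Q(145, u) = 5832 - (-3)*145 = 5832 - 1*(-435) = 5832 + 435 = 6267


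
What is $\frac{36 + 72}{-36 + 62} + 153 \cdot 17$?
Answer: $\frac{33867}{13} \approx 2605.2$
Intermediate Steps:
$\frac{36 + 72}{-36 + 62} + 153 \cdot 17 = \frac{108}{26} + 2601 = 108 \cdot \frac{1}{26} + 2601 = \frac{54}{13} + 2601 = \frac{33867}{13}$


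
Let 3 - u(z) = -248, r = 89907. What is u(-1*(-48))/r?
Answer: 251/89907 ≈ 0.0027918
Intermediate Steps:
u(z) = 251 (u(z) = 3 - 1*(-248) = 3 + 248 = 251)
u(-1*(-48))/r = 251/89907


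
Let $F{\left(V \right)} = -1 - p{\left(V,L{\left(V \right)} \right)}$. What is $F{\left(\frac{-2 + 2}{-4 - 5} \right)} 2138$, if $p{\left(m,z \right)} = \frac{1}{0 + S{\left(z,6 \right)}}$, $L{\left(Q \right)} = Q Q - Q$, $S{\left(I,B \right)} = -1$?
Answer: $0$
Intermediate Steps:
$L{\left(Q \right)} = Q^{2} - Q$
$p{\left(m,z \right)} = -1$ ($p{\left(m,z \right)} = \frac{1}{0 - 1} = \frac{1}{-1} = -1$)
$F{\left(V \right)} = 0$ ($F{\left(V \right)} = -1 - -1 = -1 + 1 = 0$)
$F{\left(\frac{-2 + 2}{-4 - 5} \right)} 2138 = 0 \cdot 2138 = 0$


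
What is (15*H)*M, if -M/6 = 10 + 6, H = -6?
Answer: 8640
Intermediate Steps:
M = -96 (M = -6*(10 + 6) = -6*16 = -96)
(15*H)*M = (15*(-6))*(-96) = -90*(-96) = 8640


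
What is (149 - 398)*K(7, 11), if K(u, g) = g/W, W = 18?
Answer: -913/6 ≈ -152.17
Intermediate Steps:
K(u, g) = g/18
(149 - 398)*K(7, 11) = (149 - 398)*((1/18)*11) = -249*11/18 = -913/6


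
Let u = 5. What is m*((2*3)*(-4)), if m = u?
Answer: -120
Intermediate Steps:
m = 5
m*((2*3)*(-4)) = 5*((2*3)*(-4)) = 5*(6*(-4)) = 5*(-24) = -120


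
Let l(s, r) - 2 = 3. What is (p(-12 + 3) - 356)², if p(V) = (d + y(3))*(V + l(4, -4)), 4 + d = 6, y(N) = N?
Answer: 141376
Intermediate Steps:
l(s, r) = 5 (l(s, r) = 2 + 3 = 5)
d = 2 (d = -4 + 6 = 2)
p(V) = 25 + 5*V (p(V) = (2 + 3)*(V + 5) = 5*(5 + V) = 25 + 5*V)
(p(-12 + 3) - 356)² = ((25 + 5*(-12 + 3)) - 356)² = ((25 + 5*(-9)) - 356)² = ((25 - 45) - 356)² = (-20 - 356)² = (-376)² = 141376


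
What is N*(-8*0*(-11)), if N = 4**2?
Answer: 0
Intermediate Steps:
N = 16
N*(-8*0*(-11)) = 16*(-8*0*(-11)) = 16*(0*(-11)) = 16*0 = 0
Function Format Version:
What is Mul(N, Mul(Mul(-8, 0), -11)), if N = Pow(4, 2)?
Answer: 0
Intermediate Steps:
N = 16
Mul(N, Mul(Mul(-8, 0), -11)) = Mul(16, Mul(Mul(-8, 0), -11)) = Mul(16, Mul(0, -11)) = Mul(16, 0) = 0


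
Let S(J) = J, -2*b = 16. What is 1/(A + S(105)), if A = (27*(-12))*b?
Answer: 1/2697 ≈ 0.00037078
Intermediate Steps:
b = -8 (b = -½*16 = -8)
A = 2592 (A = (27*(-12))*(-8) = -324*(-8) = 2592)
1/(A + S(105)) = 1/(2592 + 105) = 1/2697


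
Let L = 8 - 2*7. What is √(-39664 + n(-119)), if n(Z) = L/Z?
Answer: I*√561681190/119 ≈ 199.16*I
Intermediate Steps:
L = -6 (L = 8 - 14 = -6)
n(Z) = -6/Z
√(-39664 + n(-119)) = √(-39664 - 6/(-119)) = √(-39664 - 6*(-1/119)) = √(-39664 + 6/119) = √(-4720010/119) = I*√561681190/119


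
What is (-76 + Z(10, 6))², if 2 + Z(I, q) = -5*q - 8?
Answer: 13456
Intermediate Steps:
Z(I, q) = -10 - 5*q (Z(I, q) = -2 + (-5*q - 8) = -2 + (-8 - 5*q) = -10 - 5*q)
(-76 + Z(10, 6))² = (-76 + (-10 - 5*6))² = (-76 + (-10 - 30))² = (-76 - 40)² = (-116)² = 13456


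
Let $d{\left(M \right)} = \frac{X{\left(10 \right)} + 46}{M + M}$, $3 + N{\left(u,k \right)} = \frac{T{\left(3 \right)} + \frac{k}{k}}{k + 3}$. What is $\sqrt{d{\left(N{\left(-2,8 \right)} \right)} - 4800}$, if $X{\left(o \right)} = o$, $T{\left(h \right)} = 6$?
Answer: $\frac{i \sqrt{813202}}{13} \approx 69.367 i$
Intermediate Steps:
$N{\left(u,k \right)} = -3 + \frac{7}{3 + k}$ ($N{\left(u,k \right)} = -3 + \frac{6 + \frac{k}{k}}{k + 3} = -3 + \frac{6 + 1}{3 + k} = -3 + \frac{7}{3 + k}$)
$d{\left(M \right)} = \frac{28}{M}$ ($d{\left(M \right)} = \frac{10 + 46}{M + M} = \frac{56}{2 M} = 56 \frac{1}{2 M} = \frac{28}{M}$)
$\sqrt{d{\left(N{\left(-2,8 \right)} \right)} - 4800} = \sqrt{\frac{28}{\frac{1}{3 + 8} \left(-2 - 24\right)} - 4800} = \sqrt{\frac{28}{\frac{1}{11} \left(-2 - 24\right)} - 4800} = \sqrt{\frac{28}{\frac{1}{11} \left(-26\right)} - 4800} = \sqrt{\frac{28}{- \frac{26}{11}} - 4800} = \sqrt{28 \left(- \frac{11}{26}\right) - 4800} = \sqrt{- \frac{154}{13} - 4800} = \sqrt{- \frac{62554}{13}} = \frac{i \sqrt{813202}}{13}$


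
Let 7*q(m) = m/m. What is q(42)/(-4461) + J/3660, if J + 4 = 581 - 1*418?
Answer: 1653811/38096940 ≈ 0.043411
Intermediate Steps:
q(m) = 1/7 (q(m) = (m/m)/7 = (1/7)*1 = 1/7)
J = 159 (J = -4 + (581 - 1*418) = -4 + (581 - 418) = -4 + 163 = 159)
q(42)/(-4461) + J/3660 = (1/7)/(-4461) + 159/3660 = (1/7)*(-1/4461) + 159*(1/3660) = -1/31227 + 53/1220 = 1653811/38096940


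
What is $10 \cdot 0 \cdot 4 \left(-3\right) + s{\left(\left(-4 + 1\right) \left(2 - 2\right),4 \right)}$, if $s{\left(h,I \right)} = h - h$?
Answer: $0$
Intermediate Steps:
$s{\left(h,I \right)} = 0$
$10 \cdot 0 \cdot 4 \left(-3\right) + s{\left(\left(-4 + 1\right) \left(2 - 2\right),4 \right)} = 10 \cdot 0 \cdot 4 \left(-3\right) + 0 = 10 \cdot 0 \left(-3\right) + 0 = 10 \cdot 0 + 0 = 0 + 0 = 0$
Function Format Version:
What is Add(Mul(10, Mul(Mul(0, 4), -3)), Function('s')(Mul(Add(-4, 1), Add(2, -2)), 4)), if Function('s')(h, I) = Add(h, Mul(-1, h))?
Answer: 0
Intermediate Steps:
Function('s')(h, I) = 0
Add(Mul(10, Mul(Mul(0, 4), -3)), Function('s')(Mul(Add(-4, 1), Add(2, -2)), 4)) = Add(Mul(10, Mul(Mul(0, 4), -3)), 0) = Add(Mul(10, Mul(0, -3)), 0) = Add(Mul(10, 0), 0) = Add(0, 0) = 0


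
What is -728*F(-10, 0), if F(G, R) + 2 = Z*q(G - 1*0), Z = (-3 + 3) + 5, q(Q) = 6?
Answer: -20384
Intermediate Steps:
Z = 5 (Z = 0 + 5 = 5)
F(G, R) = 28 (F(G, R) = -2 + 5*6 = -2 + 30 = 28)
-728*F(-10, 0) = -728*28 = -20384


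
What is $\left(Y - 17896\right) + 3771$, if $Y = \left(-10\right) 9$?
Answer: $-14215$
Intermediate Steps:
$Y = -90$
$\left(Y - 17896\right) + 3771 = \left(-90 - 17896\right) + 3771 = -17986 + 3771 = -14215$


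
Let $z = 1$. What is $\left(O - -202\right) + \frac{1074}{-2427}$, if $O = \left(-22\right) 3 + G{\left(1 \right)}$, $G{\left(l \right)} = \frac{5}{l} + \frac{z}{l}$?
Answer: $\frac{114520}{809} \approx 141.56$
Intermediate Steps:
$G{\left(l \right)} = \frac{6}{l}$ ($G{\left(l \right)} = \frac{5}{l} + 1 \frac{1}{l} = \frac{5}{l} + \frac{1}{l} = \frac{6}{l}$)
$O = -60$ ($O = \left(-22\right) 3 + \frac{6}{1} = -66 + 6 \cdot 1 = -66 + 6 = -60$)
$\left(O - -202\right) + \frac{1074}{-2427} = \left(-60 - -202\right) + \frac{1074}{-2427} = \left(-60 + \left(210 - 8\right)\right) + 1074 \left(- \frac{1}{2427}\right) = \left(-60 + 202\right) - \frac{358}{809} = 142 - \frac{358}{809} = \frac{114520}{809}$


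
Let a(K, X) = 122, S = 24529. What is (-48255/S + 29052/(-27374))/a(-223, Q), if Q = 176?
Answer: -1016774439/40958867606 ≈ -0.024824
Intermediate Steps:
(-48255/S + 29052/(-27374))/a(-223, Q) = (-48255/24529 + 29052/(-27374))/122 = (-48255*1/24529 + 29052*(-1/27374))*(1/122) = (-48255/24529 - 14526/13687)*(1/122) = -1016774439/335728423*1/122 = -1016774439/40958867606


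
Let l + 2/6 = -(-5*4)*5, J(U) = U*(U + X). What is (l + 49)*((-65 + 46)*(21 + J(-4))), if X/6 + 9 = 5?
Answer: -1127042/3 ≈ -3.7568e+5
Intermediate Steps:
X = -24 (X = -54 + 6*5 = -54 + 30 = -24)
J(U) = U*(-24 + U) (J(U) = U*(U - 24) = U*(-24 + U))
l = 299/3 (l = -1/3 - (-5*4)*5 = -1/3 - (-20)*5 = -1/3 - 1*(-100) = -1/3 + 100 = 299/3 ≈ 99.667)
(l + 49)*((-65 + 46)*(21 + J(-4))) = (299/3 + 49)*((-65 + 46)*(21 - 4*(-24 - 4))) = 446*(-19*(21 - 4*(-28)))/3 = 446*(-19*(21 + 112))/3 = 446*(-19*133)/3 = (446/3)*(-2527) = -1127042/3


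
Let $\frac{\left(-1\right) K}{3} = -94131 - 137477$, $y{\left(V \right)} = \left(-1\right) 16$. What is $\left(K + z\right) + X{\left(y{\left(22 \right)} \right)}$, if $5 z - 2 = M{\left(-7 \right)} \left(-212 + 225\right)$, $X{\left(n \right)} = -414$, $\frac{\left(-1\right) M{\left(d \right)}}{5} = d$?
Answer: $\frac{3472507}{5} \approx 6.945 \cdot 10^{5}$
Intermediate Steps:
$y{\left(V \right)} = -16$
$M{\left(d \right)} = - 5 d$
$z = \frac{457}{5}$ ($z = \frac{2}{5} + \frac{\left(-5\right) \left(-7\right) \left(-212 + 225\right)}{5} = \frac{2}{5} + \frac{35 \cdot 13}{5} = \frac{2}{5} + \frac{1}{5} \cdot 455 = \frac{2}{5} + 91 = \frac{457}{5} \approx 91.4$)
$K = 694824$ ($K = - 3 \left(-94131 - 137477\right) = \left(-3\right) \left(-231608\right) = 694824$)
$\left(K + z\right) + X{\left(y{\left(22 \right)} \right)} = \left(694824 + \frac{457}{5}\right) - 414 = \frac{3474577}{5} - 414 = \frac{3472507}{5}$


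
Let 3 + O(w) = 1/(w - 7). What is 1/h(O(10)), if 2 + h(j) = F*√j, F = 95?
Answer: -3/36106 - 95*I*√6/36106 ≈ -8.3089e-5 - 0.006445*I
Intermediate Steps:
O(w) = -3 + 1/(-7 + w) (O(w) = -3 + 1/(w - 7) = -3 + 1/(-7 + w))
h(j) = -2 + 95*√j
1/h(O(10)) = 1/(-2 + 95*√((22 - 3*10)/(-7 + 10))) = 1/(-2 + 95*√((22 - 30)/3)) = 1/(-2 + 95*√((⅓)*(-8))) = 1/(-2 + 95*√(-8/3)) = 1/(-2 + 95*(2*I*√6/3)) = 1/(-2 + 190*I*√6/3)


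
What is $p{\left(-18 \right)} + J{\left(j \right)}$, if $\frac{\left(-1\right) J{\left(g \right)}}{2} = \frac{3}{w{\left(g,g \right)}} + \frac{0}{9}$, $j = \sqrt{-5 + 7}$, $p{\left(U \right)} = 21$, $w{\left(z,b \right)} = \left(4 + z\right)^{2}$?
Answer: $\frac{1002}{49} + \frac{12 \sqrt{2}}{49} \approx 20.795$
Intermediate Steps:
$j = \sqrt{2} \approx 1.4142$
$J{\left(g \right)} = - \frac{6}{\left(4 + g\right)^{2}}$ ($J{\left(g \right)} = - 2 \left(\frac{3}{\left(4 + g\right)^{2}} + \frac{0}{9}\right) = - 2 \left(\frac{3}{\left(4 + g\right)^{2}} + 0 \cdot \frac{1}{9}\right) = - 2 \left(\frac{3}{\left(4 + g\right)^{2}} + 0\right) = - 2 \frac{3}{\left(4 + g\right)^{2}} = - \frac{6}{\left(4 + g\right)^{2}}$)
$p{\left(-18 \right)} + J{\left(j \right)} = 21 - \frac{6}{\left(4 + \sqrt{2}\right)^{2}}$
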